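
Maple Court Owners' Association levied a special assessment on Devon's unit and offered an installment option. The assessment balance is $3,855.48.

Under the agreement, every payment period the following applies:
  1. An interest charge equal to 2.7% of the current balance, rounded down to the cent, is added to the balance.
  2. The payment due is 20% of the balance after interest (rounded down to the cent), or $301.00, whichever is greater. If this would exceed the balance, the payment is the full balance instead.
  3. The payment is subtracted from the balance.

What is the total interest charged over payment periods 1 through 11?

# | Opening | Interest | Payment | End bal
1 | $3,855.48 | $104.09 | $791.91 | $3,167.66
2 | $3,167.66 | $85.52 | $650.63 | $2,602.55
3 | $2,602.55 | $70.26 | $534.56 | $2,138.25
4 | $2,138.25 | $57.73 | $439.19 | $1,756.79
5 | $1,756.79 | $47.43 | $360.84 | $1,443.38
6 | $1,443.38 | $38.97 | $301.00 | $1,181.35
7 | $1,181.35 | $31.89 | $301.00 | $912.24
8 | $912.24 | $24.63 | $301.00 | $635.87
9 | $635.87 | $17.16 | $301.00 | $352.03
10 | $352.03 | $9.50 | $301.00 | $60.53
11 | $60.53 | $1.63 | $62.16 | $0.00
Total interest: $104.09 + $85.52 + $70.26 + $57.73 + $47.43 + $38.97 + $31.89 + $24.63 + $17.16 + $9.50 + $1.63 = $488.81

$488.81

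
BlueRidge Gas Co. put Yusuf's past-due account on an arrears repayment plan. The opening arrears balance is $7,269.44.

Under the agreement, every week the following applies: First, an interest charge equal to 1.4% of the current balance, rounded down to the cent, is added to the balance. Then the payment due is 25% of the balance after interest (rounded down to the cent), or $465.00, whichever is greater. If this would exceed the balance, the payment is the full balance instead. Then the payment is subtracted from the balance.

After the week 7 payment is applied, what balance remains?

Week 1: $7,269.44 +$101.77 interest = $7,371.21; pay $1,842.80 → $5,528.41
Week 2: $5,528.41 +$77.39 interest = $5,605.80; pay $1,401.45 → $4,204.35
Week 3: $4,204.35 +$58.86 interest = $4,263.21; pay $1,065.80 → $3,197.41
Week 4: $3,197.41 +$44.76 interest = $3,242.17; pay $810.54 → $2,431.63
Week 5: $2,431.63 +$34.04 interest = $2,465.67; pay $616.41 → $1,849.26
Week 6: $1,849.26 +$25.88 interest = $1,875.14; pay $468.78 → $1,406.36
Week 7: $1,406.36 +$19.68 interest = $1,426.04; pay $465.00 → $961.04

$961.04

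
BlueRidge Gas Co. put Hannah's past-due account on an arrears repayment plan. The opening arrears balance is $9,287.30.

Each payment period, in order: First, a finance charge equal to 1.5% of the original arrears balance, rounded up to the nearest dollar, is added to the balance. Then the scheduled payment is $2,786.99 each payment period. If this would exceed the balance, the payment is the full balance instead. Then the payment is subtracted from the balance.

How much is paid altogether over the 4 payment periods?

$9,847.30

Payment period 1: opening $9,287.30; interest $140.00 → $9,427.30; payment $2,786.99; balance $6,640.31
Payment period 2: opening $6,640.31; interest $140.00 → $6,780.31; payment $2,786.99; balance $3,993.32
Payment period 3: opening $3,993.32; interest $140.00 → $4,133.32; payment $2,786.99; balance $1,346.33
Payment period 4: opening $1,346.33; interest $140.00 → $1,486.33; payment $1,486.33; balance $0.00
Total paid: $9,847.30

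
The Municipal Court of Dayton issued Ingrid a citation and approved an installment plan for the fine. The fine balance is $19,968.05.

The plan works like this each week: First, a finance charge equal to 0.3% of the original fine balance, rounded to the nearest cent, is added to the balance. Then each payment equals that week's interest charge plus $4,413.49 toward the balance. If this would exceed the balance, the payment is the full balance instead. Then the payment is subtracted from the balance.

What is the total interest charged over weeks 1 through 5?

$299.50

# | Opening | Interest | Payment | End bal
1 | $19,968.05 | $59.90 | $4,473.39 | $15,554.56
2 | $15,554.56 | $59.90 | $4,473.39 | $11,141.07
3 | $11,141.07 | $59.90 | $4,473.39 | $6,727.58
4 | $6,727.58 | $59.90 | $4,473.39 | $2,314.09
5 | $2,314.09 | $59.90 | $2,373.99 | $0.00
Total interest: $59.90 + $59.90 + $59.90 + $59.90 + $59.90 = $299.50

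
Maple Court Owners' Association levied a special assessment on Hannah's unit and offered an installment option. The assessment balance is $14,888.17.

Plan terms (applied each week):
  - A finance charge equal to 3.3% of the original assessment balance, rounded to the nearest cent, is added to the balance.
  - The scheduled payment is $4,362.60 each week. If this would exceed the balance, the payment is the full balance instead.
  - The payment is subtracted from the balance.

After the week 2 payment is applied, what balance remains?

Week 1: $14,888.17 +$491.31 interest = $15,379.48; pay $4,362.60 → $11,016.88
Week 2: $11,016.88 +$491.31 interest = $11,508.19; pay $4,362.60 → $7,145.59

$7,145.59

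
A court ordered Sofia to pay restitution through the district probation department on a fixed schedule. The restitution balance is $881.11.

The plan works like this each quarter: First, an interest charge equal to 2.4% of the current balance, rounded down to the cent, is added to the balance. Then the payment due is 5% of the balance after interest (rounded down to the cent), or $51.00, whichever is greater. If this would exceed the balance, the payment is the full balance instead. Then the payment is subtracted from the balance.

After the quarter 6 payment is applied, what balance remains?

Quarter 1: opening $881.11; interest $21.14 → $902.25; payment $51.00; balance $851.25
Quarter 2: opening $851.25; interest $20.43 → $871.68; payment $51.00; balance $820.68
Quarter 3: opening $820.68; interest $19.69 → $840.37; payment $51.00; balance $789.37
Quarter 4: opening $789.37; interest $18.94 → $808.31; payment $51.00; balance $757.31
Quarter 5: opening $757.31; interest $18.17 → $775.48; payment $51.00; balance $724.48
Quarter 6: opening $724.48; interest $17.38 → $741.86; payment $51.00; balance $690.86

$690.86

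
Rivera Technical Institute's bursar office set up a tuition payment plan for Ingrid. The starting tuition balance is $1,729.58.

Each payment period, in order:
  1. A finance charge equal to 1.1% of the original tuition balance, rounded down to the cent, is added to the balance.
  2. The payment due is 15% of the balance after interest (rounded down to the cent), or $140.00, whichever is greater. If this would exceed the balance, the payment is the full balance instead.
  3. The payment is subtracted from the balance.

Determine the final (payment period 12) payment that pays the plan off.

Payment period 1: opening $1,729.58; interest $19.02 → $1,748.60; payment $262.29; balance $1,486.31
Payment period 2: opening $1,486.31; interest $19.02 → $1,505.33; payment $225.79; balance $1,279.54
Payment period 3: opening $1,279.54; interest $19.02 → $1,298.56; payment $194.78; balance $1,103.78
Payment period 4: opening $1,103.78; interest $19.02 → $1,122.80; payment $168.42; balance $954.38
Payment period 5: opening $954.38; interest $19.02 → $973.40; payment $146.01; balance $827.39
Payment period 6: opening $827.39; interest $19.02 → $846.41; payment $140.00; balance $706.41
Payment period 7: opening $706.41; interest $19.02 → $725.43; payment $140.00; balance $585.43
Payment period 8: opening $585.43; interest $19.02 → $604.45; payment $140.00; balance $464.45
Payment period 9: opening $464.45; interest $19.02 → $483.47; payment $140.00; balance $343.47
Payment period 10: opening $343.47; interest $19.02 → $362.49; payment $140.00; balance $222.49
Payment period 11: opening $222.49; interest $19.02 → $241.51; payment $140.00; balance $101.51
Payment period 12: opening $101.51; interest $19.02 → $120.53; payment $120.53; balance $0.00

$120.53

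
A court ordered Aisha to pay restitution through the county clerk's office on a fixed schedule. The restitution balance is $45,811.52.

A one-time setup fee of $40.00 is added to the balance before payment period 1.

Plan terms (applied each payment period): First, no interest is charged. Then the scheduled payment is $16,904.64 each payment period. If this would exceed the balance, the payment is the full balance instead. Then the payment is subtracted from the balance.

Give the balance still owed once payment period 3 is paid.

# | Opening | Payment | End bal
1 | $45,851.52 | $16,904.64 | $28,946.88
2 | $28,946.88 | $16,904.64 | $12,042.24
3 | $12,042.24 | $12,042.24 | $0.00

$0.00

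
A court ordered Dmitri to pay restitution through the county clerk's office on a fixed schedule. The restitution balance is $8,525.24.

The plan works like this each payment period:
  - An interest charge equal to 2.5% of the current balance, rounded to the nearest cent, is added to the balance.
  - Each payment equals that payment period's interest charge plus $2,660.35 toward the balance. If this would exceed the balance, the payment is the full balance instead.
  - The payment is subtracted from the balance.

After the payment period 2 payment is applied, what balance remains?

Payment period 1: $8,525.24 +$213.13 interest = $8,738.37; pay $2,873.48 → $5,864.89
Payment period 2: $5,864.89 +$146.62 interest = $6,011.51; pay $2,806.97 → $3,204.54

$3,204.54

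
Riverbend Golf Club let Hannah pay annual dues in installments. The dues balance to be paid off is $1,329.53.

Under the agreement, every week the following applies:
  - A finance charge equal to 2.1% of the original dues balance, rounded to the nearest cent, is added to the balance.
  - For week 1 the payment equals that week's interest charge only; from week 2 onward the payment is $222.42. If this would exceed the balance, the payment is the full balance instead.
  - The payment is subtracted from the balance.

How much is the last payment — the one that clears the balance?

Week 1: opening $1,329.53; interest $27.92 → $1,357.45; payment $27.92; balance $1,329.53
Week 2: opening $1,329.53; interest $27.92 → $1,357.45; payment $222.42; balance $1,135.03
Week 3: opening $1,135.03; interest $27.92 → $1,162.95; payment $222.42; balance $940.53
Week 4: opening $940.53; interest $27.92 → $968.45; payment $222.42; balance $746.03
Week 5: opening $746.03; interest $27.92 → $773.95; payment $222.42; balance $551.53
Week 6: opening $551.53; interest $27.92 → $579.45; payment $222.42; balance $357.03
Week 7: opening $357.03; interest $27.92 → $384.95; payment $222.42; balance $162.53
Week 8: opening $162.53; interest $27.92 → $190.45; payment $190.45; balance $0.00

$190.45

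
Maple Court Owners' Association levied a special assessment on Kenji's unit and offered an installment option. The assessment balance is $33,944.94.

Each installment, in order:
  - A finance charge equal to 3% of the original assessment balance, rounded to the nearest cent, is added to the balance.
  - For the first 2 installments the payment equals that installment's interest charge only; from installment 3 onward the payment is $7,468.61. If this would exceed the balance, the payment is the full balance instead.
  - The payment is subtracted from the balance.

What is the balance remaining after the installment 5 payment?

Installment 1: opening $33,944.94; interest $1,018.35 → $34,963.29; payment $1,018.35; balance $33,944.94
Installment 2: opening $33,944.94; interest $1,018.35 → $34,963.29; payment $1,018.35; balance $33,944.94
Installment 3: opening $33,944.94; interest $1,018.35 → $34,963.29; payment $7,468.61; balance $27,494.68
Installment 4: opening $27,494.68; interest $1,018.35 → $28,513.03; payment $7,468.61; balance $21,044.42
Installment 5: opening $21,044.42; interest $1,018.35 → $22,062.77; payment $7,468.61; balance $14,594.16

$14,594.16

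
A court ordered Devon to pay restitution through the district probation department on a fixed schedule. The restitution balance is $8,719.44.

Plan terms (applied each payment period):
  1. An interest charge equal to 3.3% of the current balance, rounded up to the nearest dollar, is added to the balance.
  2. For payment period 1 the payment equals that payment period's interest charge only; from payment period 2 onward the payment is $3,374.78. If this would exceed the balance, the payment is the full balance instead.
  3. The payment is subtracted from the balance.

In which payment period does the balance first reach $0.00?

Payment period 1: $8,719.44 +$288.00 interest = $9,007.44; pay $288.00 → $8,719.44
Payment period 2: $8,719.44 +$288.00 interest = $9,007.44; pay $3,374.78 → $5,632.66
Payment period 3: $5,632.66 +$186.00 interest = $5,818.66; pay $3,374.78 → $2,443.88
Payment period 4: $2,443.88 +$81.00 interest = $2,524.88; pay $2,524.88 → $0.00
Balance reaches $0.00 in payment period 4.

4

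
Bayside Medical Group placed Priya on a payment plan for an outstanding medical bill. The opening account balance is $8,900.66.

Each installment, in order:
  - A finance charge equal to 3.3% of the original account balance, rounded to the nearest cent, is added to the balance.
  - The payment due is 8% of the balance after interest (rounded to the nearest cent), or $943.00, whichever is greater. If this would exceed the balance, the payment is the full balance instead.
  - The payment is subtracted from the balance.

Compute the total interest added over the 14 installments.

Installment 1: $8,900.66 +$293.72 interest = $9,194.38; pay $943.00 → $8,251.38
Installment 2: $8,251.38 +$293.72 interest = $8,545.10; pay $943.00 → $7,602.10
Installment 3: $7,602.10 +$293.72 interest = $7,895.82; pay $943.00 → $6,952.82
Installment 4: $6,952.82 +$293.72 interest = $7,246.54; pay $943.00 → $6,303.54
Installment 5: $6,303.54 +$293.72 interest = $6,597.26; pay $943.00 → $5,654.26
Installment 6: $5,654.26 +$293.72 interest = $5,947.98; pay $943.00 → $5,004.98
Installment 7: $5,004.98 +$293.72 interest = $5,298.70; pay $943.00 → $4,355.70
Installment 8: $4,355.70 +$293.72 interest = $4,649.42; pay $943.00 → $3,706.42
Installment 9: $3,706.42 +$293.72 interest = $4,000.14; pay $943.00 → $3,057.14
Installment 10: $3,057.14 +$293.72 interest = $3,350.86; pay $943.00 → $2,407.86
Installment 11: $2,407.86 +$293.72 interest = $2,701.58; pay $943.00 → $1,758.58
Installment 12: $1,758.58 +$293.72 interest = $2,052.30; pay $943.00 → $1,109.30
Installment 13: $1,109.30 +$293.72 interest = $1,403.02; pay $943.00 → $460.02
Installment 14: $460.02 +$293.72 interest = $753.74; pay $753.74 → $0.00
Total interest: $293.72 + $293.72 + $293.72 + $293.72 + $293.72 + $293.72 + $293.72 + $293.72 + $293.72 + $293.72 + $293.72 + $293.72 + $293.72 + $293.72 = $4,112.08

$4,112.08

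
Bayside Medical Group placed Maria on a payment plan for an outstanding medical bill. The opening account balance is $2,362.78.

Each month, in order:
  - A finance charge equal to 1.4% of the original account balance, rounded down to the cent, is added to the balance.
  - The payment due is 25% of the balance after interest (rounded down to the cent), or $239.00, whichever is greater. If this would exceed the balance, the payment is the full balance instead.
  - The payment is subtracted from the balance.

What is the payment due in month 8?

Month 1: opening $2,362.78; interest $33.07 → $2,395.85; payment $598.96; balance $1,796.89
Month 2: opening $1,796.89; interest $33.07 → $1,829.96; payment $457.49; balance $1,372.47
Month 3: opening $1,372.47; interest $33.07 → $1,405.54; payment $351.38; balance $1,054.16
Month 4: opening $1,054.16; interest $33.07 → $1,087.23; payment $271.80; balance $815.43
Month 5: opening $815.43; interest $33.07 → $848.50; payment $239.00; balance $609.50
Month 6: opening $609.50; interest $33.07 → $642.57; payment $239.00; balance $403.57
Month 7: opening $403.57; interest $33.07 → $436.64; payment $239.00; balance $197.64
Month 8: opening $197.64; interest $33.07 → $230.71; payment $230.71; balance $0.00

$230.71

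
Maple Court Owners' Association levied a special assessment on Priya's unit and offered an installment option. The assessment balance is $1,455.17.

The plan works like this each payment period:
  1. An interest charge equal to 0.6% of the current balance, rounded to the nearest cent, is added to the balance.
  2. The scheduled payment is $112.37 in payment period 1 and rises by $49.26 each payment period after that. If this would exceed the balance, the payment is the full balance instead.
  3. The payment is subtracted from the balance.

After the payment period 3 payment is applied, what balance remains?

Payment period 1: opening $1,455.17; interest $8.73 → $1,463.90; payment $112.37; balance $1,351.53
Payment period 2: opening $1,351.53; interest $8.11 → $1,359.64; payment $161.63; balance $1,198.01
Payment period 3: opening $1,198.01; interest $7.19 → $1,205.20; payment $210.89; balance $994.31

$994.31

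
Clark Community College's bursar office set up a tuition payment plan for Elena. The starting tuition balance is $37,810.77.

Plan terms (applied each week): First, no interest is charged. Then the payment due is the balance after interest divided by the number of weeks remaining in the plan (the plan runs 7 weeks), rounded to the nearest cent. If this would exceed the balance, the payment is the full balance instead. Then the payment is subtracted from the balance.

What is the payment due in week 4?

Week 1: opening $37,810.77; payment $5,401.54; balance $32,409.23
Week 2: opening $32,409.23; payment $5,401.54; balance $27,007.69
Week 3: opening $27,007.69; payment $5,401.54; balance $21,606.15
Week 4: opening $21,606.15; payment $5,401.54; balance $16,204.61

$5,401.54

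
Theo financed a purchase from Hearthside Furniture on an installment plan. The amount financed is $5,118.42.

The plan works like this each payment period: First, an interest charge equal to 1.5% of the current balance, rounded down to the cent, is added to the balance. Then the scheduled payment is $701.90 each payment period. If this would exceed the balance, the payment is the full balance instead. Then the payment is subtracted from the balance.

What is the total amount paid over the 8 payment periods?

Payment period 1: $5,118.42 +$76.77 interest = $5,195.19; pay $701.90 → $4,493.29
Payment period 2: $4,493.29 +$67.39 interest = $4,560.68; pay $701.90 → $3,858.78
Payment period 3: $3,858.78 +$57.88 interest = $3,916.66; pay $701.90 → $3,214.76
Payment period 4: $3,214.76 +$48.22 interest = $3,262.98; pay $701.90 → $2,561.08
Payment period 5: $2,561.08 +$38.41 interest = $2,599.49; pay $701.90 → $1,897.59
Payment period 6: $1,897.59 +$28.46 interest = $1,926.05; pay $701.90 → $1,224.15
Payment period 7: $1,224.15 +$18.36 interest = $1,242.51; pay $701.90 → $540.61
Payment period 8: $540.61 +$8.10 interest = $548.71; pay $548.71 → $0.00
Total paid: $5,462.01

$5,462.01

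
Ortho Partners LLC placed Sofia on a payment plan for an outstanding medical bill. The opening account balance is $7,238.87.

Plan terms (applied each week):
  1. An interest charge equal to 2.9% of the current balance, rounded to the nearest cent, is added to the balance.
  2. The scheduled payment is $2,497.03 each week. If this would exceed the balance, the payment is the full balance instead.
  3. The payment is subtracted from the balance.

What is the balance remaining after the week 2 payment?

Week 1: $7,238.87 +$209.93 interest = $7,448.80; pay $2,497.03 → $4,951.77
Week 2: $4,951.77 +$143.60 interest = $5,095.37; pay $2,497.03 → $2,598.34

$2,598.34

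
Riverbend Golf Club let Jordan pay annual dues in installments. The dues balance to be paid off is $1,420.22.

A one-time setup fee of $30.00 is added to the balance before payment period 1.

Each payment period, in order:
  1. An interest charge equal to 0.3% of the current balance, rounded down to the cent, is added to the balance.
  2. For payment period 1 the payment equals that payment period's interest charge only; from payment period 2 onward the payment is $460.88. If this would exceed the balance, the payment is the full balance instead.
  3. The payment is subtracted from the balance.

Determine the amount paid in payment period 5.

# | Opening | Interest | Payment | End bal
1 | $1,450.22 | $4.35 | $4.35 | $1,450.22
2 | $1,450.22 | $4.35 | $460.88 | $993.69
3 | $993.69 | $2.98 | $460.88 | $535.79
4 | $535.79 | $1.60 | $460.88 | $76.51
5 | $76.51 | $0.22 | $76.73 | $0.00

$76.73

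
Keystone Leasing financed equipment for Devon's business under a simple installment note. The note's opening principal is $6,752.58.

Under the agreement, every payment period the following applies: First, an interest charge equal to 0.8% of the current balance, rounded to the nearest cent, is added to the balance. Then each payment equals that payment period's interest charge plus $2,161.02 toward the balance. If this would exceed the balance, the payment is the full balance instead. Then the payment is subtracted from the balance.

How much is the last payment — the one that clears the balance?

Payment period 1: $6,752.58 +$54.02 interest = $6,806.60; pay $2,215.04 → $4,591.56
Payment period 2: $4,591.56 +$36.73 interest = $4,628.29; pay $2,197.75 → $2,430.54
Payment period 3: $2,430.54 +$19.44 interest = $2,449.98; pay $2,180.46 → $269.52
Payment period 4: $269.52 +$2.16 interest = $271.68; pay $271.68 → $0.00

$271.68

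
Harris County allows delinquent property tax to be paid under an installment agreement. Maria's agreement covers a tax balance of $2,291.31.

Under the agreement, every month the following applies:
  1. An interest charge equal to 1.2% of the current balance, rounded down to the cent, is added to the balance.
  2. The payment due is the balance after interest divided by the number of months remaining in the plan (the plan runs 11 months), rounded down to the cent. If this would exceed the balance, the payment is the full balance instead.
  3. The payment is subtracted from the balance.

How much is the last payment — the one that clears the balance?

$237.50

# | Opening | Interest | Payment | End bal
1 | $2,291.31 | $27.49 | $210.80 | $2,108.00
2 | $2,108.00 | $25.29 | $213.32 | $1,919.97
3 | $1,919.97 | $23.03 | $215.88 | $1,727.12
4 | $1,727.12 | $20.72 | $218.48 | $1,529.36
5 | $1,529.36 | $18.35 | $221.10 | $1,326.61
6 | $1,326.61 | $15.91 | $223.75 | $1,118.77
7 | $1,118.77 | $13.42 | $226.43 | $905.76
8 | $905.76 | $10.86 | $229.15 | $687.47
9 | $687.47 | $8.24 | $231.90 | $463.81
10 | $463.81 | $5.56 | $234.68 | $234.69
11 | $234.69 | $2.81 | $237.50 | $0.00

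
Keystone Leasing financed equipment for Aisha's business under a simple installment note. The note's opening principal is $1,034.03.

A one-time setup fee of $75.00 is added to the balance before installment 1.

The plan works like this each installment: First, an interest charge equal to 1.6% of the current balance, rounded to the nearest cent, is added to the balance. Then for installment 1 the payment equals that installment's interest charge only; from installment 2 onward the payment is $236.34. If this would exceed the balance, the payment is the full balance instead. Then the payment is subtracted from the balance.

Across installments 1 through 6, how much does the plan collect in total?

$1,179.94

# | Opening | Interest | Payment | End bal
1 | $1,109.03 | $17.74 | $17.74 | $1,109.03
2 | $1,109.03 | $17.74 | $236.34 | $890.43
3 | $890.43 | $14.25 | $236.34 | $668.34
4 | $668.34 | $10.69 | $236.34 | $442.69
5 | $442.69 | $7.08 | $236.34 | $213.43
6 | $213.43 | $3.41 | $216.84 | $0.00
Total paid: $1,179.94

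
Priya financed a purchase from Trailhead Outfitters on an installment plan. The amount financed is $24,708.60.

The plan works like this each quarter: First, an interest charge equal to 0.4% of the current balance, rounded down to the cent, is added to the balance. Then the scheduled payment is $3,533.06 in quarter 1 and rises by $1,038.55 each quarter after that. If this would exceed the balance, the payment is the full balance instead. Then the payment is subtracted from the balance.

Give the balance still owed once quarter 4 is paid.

Quarter 1: $24,708.60 +$98.83 interest = $24,807.43; pay $3,533.06 → $21,274.37
Quarter 2: $21,274.37 +$85.09 interest = $21,359.46; pay $4,571.61 → $16,787.85
Quarter 3: $16,787.85 +$67.15 interest = $16,855.00; pay $5,610.16 → $11,244.84
Quarter 4: $11,244.84 +$44.97 interest = $11,289.81; pay $6,648.71 → $4,641.10

$4,641.10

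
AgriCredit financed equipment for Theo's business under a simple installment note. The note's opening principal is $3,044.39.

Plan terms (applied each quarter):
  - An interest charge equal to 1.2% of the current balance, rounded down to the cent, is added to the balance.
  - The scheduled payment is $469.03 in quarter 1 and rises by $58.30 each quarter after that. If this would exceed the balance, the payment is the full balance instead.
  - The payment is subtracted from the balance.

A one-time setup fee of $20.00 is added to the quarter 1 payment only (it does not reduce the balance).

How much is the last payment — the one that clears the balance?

Quarter 1: opening $3,044.39; interest $36.53 → $3,080.92; payment $469.03 (+ $20.00 fee); balance $2,611.89
Quarter 2: opening $2,611.89; interest $31.34 → $2,643.23; payment $527.33; balance $2,115.90
Quarter 3: opening $2,115.90; interest $25.39 → $2,141.29; payment $585.63; balance $1,555.66
Quarter 4: opening $1,555.66; interest $18.66 → $1,574.32; payment $643.93; balance $930.39
Quarter 5: opening $930.39; interest $11.16 → $941.55; payment $702.23; balance $239.32
Quarter 6: opening $239.32; interest $2.87 → $242.19; payment $242.19; balance $0.00

$242.19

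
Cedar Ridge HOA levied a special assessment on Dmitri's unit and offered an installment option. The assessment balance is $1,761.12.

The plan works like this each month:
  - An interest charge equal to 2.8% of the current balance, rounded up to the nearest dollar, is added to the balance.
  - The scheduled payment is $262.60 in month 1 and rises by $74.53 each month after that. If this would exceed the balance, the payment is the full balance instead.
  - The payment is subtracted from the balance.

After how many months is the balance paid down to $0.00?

Month 1: opening $1,761.12; interest $50.00 → $1,811.12; payment $262.60; balance $1,548.52
Month 2: opening $1,548.52; interest $44.00 → $1,592.52; payment $337.13; balance $1,255.39
Month 3: opening $1,255.39; interest $36.00 → $1,291.39; payment $411.66; balance $879.73
Month 4: opening $879.73; interest $25.00 → $904.73; payment $486.19; balance $418.54
Month 5: opening $418.54; interest $12.00 → $430.54; payment $430.54; balance $0.00
Balance reaches $0.00 in month 5.

5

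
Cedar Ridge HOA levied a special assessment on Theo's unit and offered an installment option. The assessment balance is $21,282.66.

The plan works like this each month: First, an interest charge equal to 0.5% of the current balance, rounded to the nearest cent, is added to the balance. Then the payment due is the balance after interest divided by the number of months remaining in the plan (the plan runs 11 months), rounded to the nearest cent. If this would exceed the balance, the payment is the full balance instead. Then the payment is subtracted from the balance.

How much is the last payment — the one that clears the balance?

$2,043.90

Month 1: $21,282.66 +$106.41 interest = $21,389.07; pay $1,944.46 → $19,444.61
Month 2: $19,444.61 +$97.22 interest = $19,541.83; pay $1,954.18 → $17,587.65
Month 3: $17,587.65 +$87.94 interest = $17,675.59; pay $1,963.95 → $15,711.64
Month 4: $15,711.64 +$78.56 interest = $15,790.20; pay $1,973.78 → $13,816.42
Month 5: $13,816.42 +$69.08 interest = $13,885.50; pay $1,983.64 → $11,901.86
Month 6: $11,901.86 +$59.51 interest = $11,961.37; pay $1,993.56 → $9,967.81
Month 7: $9,967.81 +$49.84 interest = $10,017.65; pay $2,003.53 → $8,014.12
Month 8: $8,014.12 +$40.07 interest = $8,054.19; pay $2,013.55 → $6,040.64
Month 9: $6,040.64 +$30.20 interest = $6,070.84; pay $2,023.61 → $4,047.23
Month 10: $4,047.23 +$20.24 interest = $4,067.47; pay $2,033.74 → $2,033.73
Month 11: $2,033.73 +$10.17 interest = $2,043.90; pay $2,043.90 → $0.00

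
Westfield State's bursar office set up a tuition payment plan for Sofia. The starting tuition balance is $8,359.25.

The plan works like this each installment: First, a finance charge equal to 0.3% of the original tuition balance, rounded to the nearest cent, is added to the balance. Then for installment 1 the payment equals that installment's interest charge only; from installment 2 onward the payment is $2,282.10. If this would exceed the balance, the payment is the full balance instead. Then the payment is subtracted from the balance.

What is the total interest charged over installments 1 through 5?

Installment 1: $8,359.25 +$25.08 interest = $8,384.33; pay $25.08 → $8,359.25
Installment 2: $8,359.25 +$25.08 interest = $8,384.33; pay $2,282.10 → $6,102.23
Installment 3: $6,102.23 +$25.08 interest = $6,127.31; pay $2,282.10 → $3,845.21
Installment 4: $3,845.21 +$25.08 interest = $3,870.29; pay $2,282.10 → $1,588.19
Installment 5: $1,588.19 +$25.08 interest = $1,613.27; pay $1,613.27 → $0.00
Total interest: $25.08 + $25.08 + $25.08 + $25.08 + $25.08 = $125.40

$125.40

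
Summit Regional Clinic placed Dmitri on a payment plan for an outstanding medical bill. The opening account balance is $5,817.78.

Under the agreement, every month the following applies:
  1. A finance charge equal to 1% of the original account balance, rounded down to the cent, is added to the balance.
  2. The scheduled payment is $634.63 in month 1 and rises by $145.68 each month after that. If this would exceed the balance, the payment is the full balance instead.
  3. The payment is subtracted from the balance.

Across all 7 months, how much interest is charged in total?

# | Opening | Interest | Payment | End bal
1 | $5,817.78 | $58.17 | $634.63 | $5,241.32
2 | $5,241.32 | $58.17 | $780.31 | $4,519.18
3 | $4,519.18 | $58.17 | $925.99 | $3,651.36
4 | $3,651.36 | $58.17 | $1,071.67 | $2,637.86
5 | $2,637.86 | $58.17 | $1,217.35 | $1,478.68
6 | $1,478.68 | $58.17 | $1,363.03 | $173.82
7 | $173.82 | $58.17 | $231.99 | $0.00
Total interest: $58.17 + $58.17 + $58.17 + $58.17 + $58.17 + $58.17 + $58.17 = $407.19

$407.19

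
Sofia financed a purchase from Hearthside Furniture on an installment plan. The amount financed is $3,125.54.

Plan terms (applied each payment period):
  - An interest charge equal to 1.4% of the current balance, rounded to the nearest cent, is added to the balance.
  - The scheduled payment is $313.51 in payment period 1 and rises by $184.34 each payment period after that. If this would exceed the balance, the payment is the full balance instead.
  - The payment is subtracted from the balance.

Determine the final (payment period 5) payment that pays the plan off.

$919.96

Payment period 1: opening $3,125.54; interest $43.76 → $3,169.30; payment $313.51; balance $2,855.79
Payment period 2: opening $2,855.79; interest $39.98 → $2,895.77; payment $497.85; balance $2,397.92
Payment period 3: opening $2,397.92; interest $33.57 → $2,431.49; payment $682.19; balance $1,749.30
Payment period 4: opening $1,749.30; interest $24.49 → $1,773.79; payment $866.53; balance $907.26
Payment period 5: opening $907.26; interest $12.70 → $919.96; payment $919.96; balance $0.00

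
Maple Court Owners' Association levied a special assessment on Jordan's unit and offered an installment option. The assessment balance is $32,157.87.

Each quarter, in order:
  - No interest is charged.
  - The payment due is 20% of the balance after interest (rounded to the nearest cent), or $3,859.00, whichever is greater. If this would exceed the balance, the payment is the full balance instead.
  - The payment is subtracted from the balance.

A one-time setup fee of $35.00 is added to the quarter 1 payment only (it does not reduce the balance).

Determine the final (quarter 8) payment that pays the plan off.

Quarter 1: $32,157.87 − $6,431.57 (+ $35.00 fee) → $25,726.30
Quarter 2: $25,726.30 − $5,145.26 → $20,581.04
Quarter 3: $20,581.04 − $4,116.21 → $16,464.83
Quarter 4: $16,464.83 − $3,859.00 → $12,605.83
Quarter 5: $12,605.83 − $3,859.00 → $8,746.83
Quarter 6: $8,746.83 − $3,859.00 → $4,887.83
Quarter 7: $4,887.83 − $3,859.00 → $1,028.83
Quarter 8: $1,028.83 − $1,028.83 → $0.00

$1,028.83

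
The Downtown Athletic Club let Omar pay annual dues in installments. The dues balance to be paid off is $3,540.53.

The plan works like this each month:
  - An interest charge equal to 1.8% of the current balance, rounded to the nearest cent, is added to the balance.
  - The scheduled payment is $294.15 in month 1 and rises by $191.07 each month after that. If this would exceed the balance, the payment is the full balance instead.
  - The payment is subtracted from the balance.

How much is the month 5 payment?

# | Opening | Interest | Payment | End bal
1 | $3,540.53 | $63.73 | $294.15 | $3,310.11
2 | $3,310.11 | $59.58 | $485.22 | $2,884.47
3 | $2,884.47 | $51.92 | $676.29 | $2,260.10
4 | $2,260.10 | $40.68 | $867.36 | $1,433.42
5 | $1,433.42 | $25.80 | $1,058.43 | $400.79

$1,058.43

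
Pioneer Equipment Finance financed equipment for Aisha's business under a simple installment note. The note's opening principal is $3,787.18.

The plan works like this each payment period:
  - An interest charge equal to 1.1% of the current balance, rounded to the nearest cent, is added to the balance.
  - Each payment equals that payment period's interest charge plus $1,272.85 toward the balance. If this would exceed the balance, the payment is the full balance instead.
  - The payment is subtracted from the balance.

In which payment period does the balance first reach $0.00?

3

# | Opening | Interest | Payment | End bal
1 | $3,787.18 | $41.66 | $1,314.51 | $2,514.33
2 | $2,514.33 | $27.66 | $1,300.51 | $1,241.48
3 | $1,241.48 | $13.66 | $1,255.14 | $0.00
Balance reaches $0.00 in payment period 3.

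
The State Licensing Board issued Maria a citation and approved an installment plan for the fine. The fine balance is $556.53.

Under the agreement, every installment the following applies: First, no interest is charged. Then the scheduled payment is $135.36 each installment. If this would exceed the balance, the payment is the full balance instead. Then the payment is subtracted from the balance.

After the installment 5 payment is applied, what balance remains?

$0.00

Installment 1: $556.53 − $135.36 → $421.17
Installment 2: $421.17 − $135.36 → $285.81
Installment 3: $285.81 − $135.36 → $150.45
Installment 4: $150.45 − $135.36 → $15.09
Installment 5: $15.09 − $15.09 → $0.00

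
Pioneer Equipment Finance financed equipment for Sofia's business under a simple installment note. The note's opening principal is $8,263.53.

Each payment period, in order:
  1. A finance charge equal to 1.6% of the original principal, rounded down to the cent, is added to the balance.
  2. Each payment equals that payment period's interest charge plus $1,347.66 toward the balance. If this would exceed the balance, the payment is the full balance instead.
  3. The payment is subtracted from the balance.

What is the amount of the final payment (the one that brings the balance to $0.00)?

Payment period 1: $8,263.53 +$132.21 interest = $8,395.74; pay $1,479.87 → $6,915.87
Payment period 2: $6,915.87 +$132.21 interest = $7,048.08; pay $1,479.87 → $5,568.21
Payment period 3: $5,568.21 +$132.21 interest = $5,700.42; pay $1,479.87 → $4,220.55
Payment period 4: $4,220.55 +$132.21 interest = $4,352.76; pay $1,479.87 → $2,872.89
Payment period 5: $2,872.89 +$132.21 interest = $3,005.10; pay $1,479.87 → $1,525.23
Payment period 6: $1,525.23 +$132.21 interest = $1,657.44; pay $1,479.87 → $177.57
Payment period 7: $177.57 +$132.21 interest = $309.78; pay $309.78 → $0.00

$309.78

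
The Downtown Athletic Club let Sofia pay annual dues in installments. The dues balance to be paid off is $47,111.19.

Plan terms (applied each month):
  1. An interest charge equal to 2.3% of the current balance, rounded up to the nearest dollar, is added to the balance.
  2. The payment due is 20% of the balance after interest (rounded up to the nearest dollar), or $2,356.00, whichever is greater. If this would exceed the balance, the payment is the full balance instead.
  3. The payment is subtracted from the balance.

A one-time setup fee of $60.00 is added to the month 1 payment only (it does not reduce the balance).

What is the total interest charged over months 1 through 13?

$5,359.00

Month 1: $47,111.19 +$1,084.00 interest = $48,195.19; pay $9,640.00 (+ $60.00 fee) → $38,555.19
Month 2: $38,555.19 +$887.00 interest = $39,442.19; pay $7,889.00 → $31,553.19
Month 3: $31,553.19 +$726.00 interest = $32,279.19; pay $6,456.00 → $25,823.19
Month 4: $25,823.19 +$594.00 interest = $26,417.19; pay $5,284.00 → $21,133.19
Month 5: $21,133.19 +$487.00 interest = $21,620.19; pay $4,325.00 → $17,295.19
Month 6: $17,295.19 +$398.00 interest = $17,693.19; pay $3,539.00 → $14,154.19
Month 7: $14,154.19 +$326.00 interest = $14,480.19; pay $2,897.00 → $11,583.19
Month 8: $11,583.19 +$267.00 interest = $11,850.19; pay $2,371.00 → $9,479.19
Month 9: $9,479.19 +$219.00 interest = $9,698.19; pay $2,356.00 → $7,342.19
Month 10: $7,342.19 +$169.00 interest = $7,511.19; pay $2,356.00 → $5,155.19
Month 11: $5,155.19 +$119.00 interest = $5,274.19; pay $2,356.00 → $2,918.19
Month 12: $2,918.19 +$68.00 interest = $2,986.19; pay $2,356.00 → $630.19
Month 13: $630.19 +$15.00 interest = $645.19; pay $645.19 → $0.00
Total interest: $1,084.00 + $887.00 + $726.00 + $594.00 + $487.00 + $398.00 + $326.00 + $267.00 + $219.00 + $169.00 + $119.00 + $68.00 + $15.00 = $5,359.00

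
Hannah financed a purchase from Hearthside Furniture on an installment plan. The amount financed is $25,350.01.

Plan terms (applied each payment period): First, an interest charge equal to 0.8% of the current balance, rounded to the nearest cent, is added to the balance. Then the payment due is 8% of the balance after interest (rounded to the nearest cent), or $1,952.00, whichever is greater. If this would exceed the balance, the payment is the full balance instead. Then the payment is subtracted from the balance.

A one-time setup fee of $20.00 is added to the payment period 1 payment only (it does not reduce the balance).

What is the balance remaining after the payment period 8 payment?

$10,860.74

Payment period 1: opening $25,350.01; interest $202.80 → $25,552.81; payment $2,044.22 (+ $20.00 fee); balance $23,508.59
Payment period 2: opening $23,508.59; interest $188.07 → $23,696.66; payment $1,952.00; balance $21,744.66
Payment period 3: opening $21,744.66; interest $173.96 → $21,918.62; payment $1,952.00; balance $19,966.62
Payment period 4: opening $19,966.62; interest $159.73 → $20,126.35; payment $1,952.00; balance $18,174.35
Payment period 5: opening $18,174.35; interest $145.39 → $18,319.74; payment $1,952.00; balance $16,367.74
Payment period 6: opening $16,367.74; interest $130.94 → $16,498.68; payment $1,952.00; balance $14,546.68
Payment period 7: opening $14,546.68; interest $116.37 → $14,663.05; payment $1,952.00; balance $12,711.05
Payment period 8: opening $12,711.05; interest $101.69 → $12,812.74; payment $1,952.00; balance $10,860.74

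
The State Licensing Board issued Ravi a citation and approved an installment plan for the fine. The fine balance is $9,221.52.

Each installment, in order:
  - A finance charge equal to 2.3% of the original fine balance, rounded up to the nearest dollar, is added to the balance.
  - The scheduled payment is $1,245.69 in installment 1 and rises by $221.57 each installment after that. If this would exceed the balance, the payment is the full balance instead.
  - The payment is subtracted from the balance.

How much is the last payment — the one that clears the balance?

Installment 1: opening $9,221.52; interest $213.00 → $9,434.52; payment $1,245.69; balance $8,188.83
Installment 2: opening $8,188.83; interest $213.00 → $8,401.83; payment $1,467.26; balance $6,934.57
Installment 3: opening $6,934.57; interest $213.00 → $7,147.57; payment $1,688.83; balance $5,458.74
Installment 4: opening $5,458.74; interest $213.00 → $5,671.74; payment $1,910.40; balance $3,761.34
Installment 5: opening $3,761.34; interest $213.00 → $3,974.34; payment $2,131.97; balance $1,842.37
Installment 6: opening $1,842.37; interest $213.00 → $2,055.37; payment $2,055.37; balance $0.00

$2,055.37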